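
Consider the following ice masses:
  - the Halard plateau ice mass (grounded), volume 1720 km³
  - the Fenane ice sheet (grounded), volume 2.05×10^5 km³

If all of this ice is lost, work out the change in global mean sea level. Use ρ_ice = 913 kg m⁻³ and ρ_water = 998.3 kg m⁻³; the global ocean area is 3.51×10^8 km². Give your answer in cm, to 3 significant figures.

Halard: 1720 km³ × (913/998.3) = 1573 km³ of water.
Fenane: 2.05×10^5 km³ × (913/998.3) = 1.875×10^5 km³ of water.
Total added water ≈ 1.891×10^14 m³ over 3.51×10^14 m² → Δh = 0.539 m = 53.9 cm.

≈ 53.9 cm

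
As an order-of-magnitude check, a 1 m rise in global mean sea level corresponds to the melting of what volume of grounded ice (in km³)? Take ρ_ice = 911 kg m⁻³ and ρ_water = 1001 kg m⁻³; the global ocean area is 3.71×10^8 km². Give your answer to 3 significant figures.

Required water volume = Δh × A = 1 m × 3.71×10^14 m² = 3.710×10^14 m³ = 3.710×10^5 km³.
Ice volume = water volume × ρ_w/ρ_ice = 3.710×10^5 × 1001/911 = 4.08×10^5 km³.

≈ 4.08×10^5 km³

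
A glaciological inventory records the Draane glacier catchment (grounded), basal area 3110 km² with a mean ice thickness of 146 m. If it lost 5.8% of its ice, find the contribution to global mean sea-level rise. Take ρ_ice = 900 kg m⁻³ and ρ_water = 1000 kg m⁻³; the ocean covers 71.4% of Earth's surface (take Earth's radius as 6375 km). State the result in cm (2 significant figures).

Draane: ice volume = 3110 km² × 146 m = 454.1 km³; 0.058 × 454.1 × (900/1000) = 23.70 km³ of water.
Spread over 3.65×10^14 m² of ocean, Δh = 2.370×10^10 / 3.65×10^14 = 6.50×10^-5 m = 6.5×10^-3 cm.

≈ 6.5×10^-3 cm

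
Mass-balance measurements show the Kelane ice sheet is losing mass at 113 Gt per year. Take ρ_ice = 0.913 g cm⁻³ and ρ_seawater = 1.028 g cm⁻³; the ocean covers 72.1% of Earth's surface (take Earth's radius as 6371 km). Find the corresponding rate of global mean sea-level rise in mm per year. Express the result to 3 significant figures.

ρ_w = 1.028 g cm⁻³ = 1028 kg m⁻³. Annual water volume added = 113 Gt / ρ_w = 1.130×10^14 kg / 1028 kg m⁻³ = 1.099×10^11 m³.
Δh per year = 1.099×10^11 / 3.68×10^14 = 2.99×10^-4 m = 0.299 mm.

≈ 0.299 mm/yr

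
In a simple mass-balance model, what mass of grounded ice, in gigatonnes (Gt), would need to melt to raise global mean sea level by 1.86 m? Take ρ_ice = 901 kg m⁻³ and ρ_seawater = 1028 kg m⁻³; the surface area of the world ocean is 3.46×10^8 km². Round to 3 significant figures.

Required water volume = Δh × A = 1.86 m × 3.46×10^14 m² = 6.436×10^14 m³.
ρ_w = 1028 kg m⁻³, so the mass of water = 6.436×10^14 m³ × 1028 kg m⁻³ = 6.616×10^17 kg = 6.62×10^5 Gt (and the same mass of ice, by conservation).

≈ 6.62×10^5 Gt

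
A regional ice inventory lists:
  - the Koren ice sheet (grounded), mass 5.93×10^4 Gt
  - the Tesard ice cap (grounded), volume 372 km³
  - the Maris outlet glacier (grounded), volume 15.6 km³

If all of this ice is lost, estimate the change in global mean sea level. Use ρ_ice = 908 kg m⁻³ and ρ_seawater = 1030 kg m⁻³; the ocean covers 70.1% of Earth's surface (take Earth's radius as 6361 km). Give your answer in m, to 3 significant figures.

Koren: 5.93×10^4 Gt = 5.930×10^16 kg; dividing by ρ_w = 1030 kg m⁻³ gives 5.757×10^13 m³ of water.
Tesard: 372 km³ × (908/1030) = 327.9 km³ of water.
Maris: 15.6 km³ × (908/1030) = 13.75 km³ of water.
Total added water ≈ 5.791×10^13 m³ over 3.56×10^14 m² → Δh = 0.162 m.

≈ 0.162 m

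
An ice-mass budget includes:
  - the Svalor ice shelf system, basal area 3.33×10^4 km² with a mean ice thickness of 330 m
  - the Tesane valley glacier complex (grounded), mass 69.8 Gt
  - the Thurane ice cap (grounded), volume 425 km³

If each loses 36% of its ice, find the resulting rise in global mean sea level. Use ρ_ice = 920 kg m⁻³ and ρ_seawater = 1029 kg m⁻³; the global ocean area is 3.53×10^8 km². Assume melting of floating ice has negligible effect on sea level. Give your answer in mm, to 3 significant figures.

≈ 0.457 mm

The Svalor ice shelf system is floating and already displaces its own weight of water, so its melt adds essentially nothing to sea level.
Tesane: 0.36 × 69.8 Gt = 2.513×10^13 kg; dividing by ρ_w = 1029 kg m⁻³ gives 2.442×10^10 m³ of water.
Thurane: 0.36 × 425 km³ × (920/1029) = 136.8 km³ of water.
Total added water ≈ 1.612×10^11 m³ over 3.53×10^14 m² → Δh = 4.57×10^-4 m = 0.457 mm.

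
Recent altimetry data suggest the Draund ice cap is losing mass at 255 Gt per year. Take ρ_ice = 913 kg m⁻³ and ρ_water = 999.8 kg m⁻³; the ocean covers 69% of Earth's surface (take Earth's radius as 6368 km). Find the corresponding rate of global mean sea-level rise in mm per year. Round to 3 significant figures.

ρ_w = 999.8 kg m⁻³. Annual water volume added = 255 Gt / ρ_w = 2.550×10^14 kg / 999.8 kg m⁻³ = 2.551×10^11 m³.
Δh per year = 2.551×10^11 / 3.52×10^14 = 7.25×10^-4 m = 0.725 mm.

≈ 0.725 mm/yr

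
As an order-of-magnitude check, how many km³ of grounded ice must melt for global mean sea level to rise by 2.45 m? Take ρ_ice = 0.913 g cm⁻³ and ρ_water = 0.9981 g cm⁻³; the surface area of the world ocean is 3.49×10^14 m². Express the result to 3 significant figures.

≈ 9.35×10^5 km³

Required water volume = Δh × A = 2.45 m × 3.49×10^14 m² = 8.550×10^14 m³ = 8.550×10^5 km³.
Ice volume = water volume × ρ_w/ρ_ice = 8.550×10^5 × 998.1/913 = 9.35×10^5 km³.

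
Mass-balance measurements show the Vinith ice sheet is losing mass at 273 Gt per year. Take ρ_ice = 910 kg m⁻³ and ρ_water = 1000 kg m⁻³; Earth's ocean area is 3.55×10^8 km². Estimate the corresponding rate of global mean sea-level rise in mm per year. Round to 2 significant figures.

ρ_w = 1000 kg m⁻³. Annual water volume added = 273 Gt / ρ_w = 2.730×10^14 kg / 1000 kg m⁻³ = 2.730×10^11 m³.
Δh per year = 2.730×10^11 / 3.55×10^14 = 7.69×10^-4 m = 0.77 mm.

≈ 0.77 mm/yr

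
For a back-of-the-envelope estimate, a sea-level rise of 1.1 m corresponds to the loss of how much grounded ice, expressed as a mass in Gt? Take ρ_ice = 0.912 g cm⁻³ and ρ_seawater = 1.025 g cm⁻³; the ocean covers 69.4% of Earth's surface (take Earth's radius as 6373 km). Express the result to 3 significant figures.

≈ 3.99×10^5 Gt

Required water volume = Δh × A = 1.1 m × 3.54×10^14 m² = 3.896×10^14 m³.
ρ_w = 1.025 g cm⁻³ = 1025 kg m⁻³, so the mass of water = 3.896×10^14 m³ × 1025 kg m⁻³ = 3.994×10^17 kg = 3.99×10^5 Gt (and the same mass of ice, by conservation).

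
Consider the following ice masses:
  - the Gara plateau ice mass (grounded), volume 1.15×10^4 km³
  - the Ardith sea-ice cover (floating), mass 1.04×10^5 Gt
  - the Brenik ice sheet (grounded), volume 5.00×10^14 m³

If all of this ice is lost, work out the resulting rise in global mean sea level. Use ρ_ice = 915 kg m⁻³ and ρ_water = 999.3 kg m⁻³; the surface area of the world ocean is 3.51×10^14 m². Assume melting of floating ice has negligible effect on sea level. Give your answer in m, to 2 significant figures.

Gara: 1.15×10^4 km³ × (915/999.3) = 1.053×10^4 km³ of water.
The Ardith sea-ice cover is floating and already displaces its own weight of water, so its melt adds essentially nothing to sea level.
Brenik: 5.00×10^14 m³ × (915/999.3) = 4.578×10^14 m³ of water.
Total added water ≈ 4.684×10^14 m³ over 3.51×10^14 m² → Δh = 1.33 m.

≈ 1.3 m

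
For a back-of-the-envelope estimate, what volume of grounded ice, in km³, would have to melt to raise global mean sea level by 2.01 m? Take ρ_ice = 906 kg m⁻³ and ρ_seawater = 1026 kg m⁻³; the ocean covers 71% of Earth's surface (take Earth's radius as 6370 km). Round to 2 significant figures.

≈ 8.2×10^5 km³

Required water volume = Δh × A = 2.01 m × 3.62×10^14 m² = 7.277×10^14 m³ = 7.277×10^5 km³.
Ice volume = water volume × ρ_w/ρ_ice = 7.277×10^5 × 1026/906 = 8.2×10^5 km³.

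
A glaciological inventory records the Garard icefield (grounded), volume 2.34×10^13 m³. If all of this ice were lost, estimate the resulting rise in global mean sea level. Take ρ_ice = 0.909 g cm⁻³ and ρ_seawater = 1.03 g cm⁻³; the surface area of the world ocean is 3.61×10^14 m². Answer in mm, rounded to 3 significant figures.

Garard: 2.34×10^13 m³ × (909/1030) = 2.065×10^13 m³ of water.
Spread over 3.61×10^14 m² of ocean, Δh = 2.065×10^13 / 3.61×10^14 = 0.0572 m = 57.2 mm.

≈ 57.2 mm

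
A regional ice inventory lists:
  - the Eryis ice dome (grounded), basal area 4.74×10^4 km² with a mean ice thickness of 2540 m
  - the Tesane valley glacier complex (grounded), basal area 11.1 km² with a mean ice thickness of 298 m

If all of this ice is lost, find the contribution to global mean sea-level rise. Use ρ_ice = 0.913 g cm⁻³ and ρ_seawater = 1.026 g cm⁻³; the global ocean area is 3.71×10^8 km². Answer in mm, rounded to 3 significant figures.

Eryis: ice volume = 4.74×10^4 km² × 2540 m = 1.204×10^5 km³; 1.204×10^5 × (913/1026) = 1.071×10^5 km³ of water.
Tesane: ice volume = 11.1 km² × 298 m = 3.308 km³; 3.308 × (913/1026) = 2.943 km³ of water.
Total added water ≈ 1.071×10^14 m³ over 3.71×10^14 m² → Δh = 0.289 m = 289 mm.

≈ 289 mm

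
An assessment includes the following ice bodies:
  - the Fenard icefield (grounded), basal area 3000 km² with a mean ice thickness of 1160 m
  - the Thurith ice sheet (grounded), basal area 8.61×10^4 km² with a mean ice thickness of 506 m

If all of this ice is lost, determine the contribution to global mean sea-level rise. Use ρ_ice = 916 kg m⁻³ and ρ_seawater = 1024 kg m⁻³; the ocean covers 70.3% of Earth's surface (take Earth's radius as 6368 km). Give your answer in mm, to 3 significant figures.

Fenard: ice volume = 3000 km² × 1160 m = 3480 km³; 3480 × (916/1024) = 3113 km³ of water.
Thurith: ice volume = 8.61×10^4 km² × 506 m = 4.357×10^4 km³; 4.357×10^4 × (916/1024) = 3.897×10^4 km³ of water.
Total added water ≈ 4.208×10^13 m³ over 3.58×10^14 m² → Δh = 0.117 m = 117 mm.

≈ 117 mm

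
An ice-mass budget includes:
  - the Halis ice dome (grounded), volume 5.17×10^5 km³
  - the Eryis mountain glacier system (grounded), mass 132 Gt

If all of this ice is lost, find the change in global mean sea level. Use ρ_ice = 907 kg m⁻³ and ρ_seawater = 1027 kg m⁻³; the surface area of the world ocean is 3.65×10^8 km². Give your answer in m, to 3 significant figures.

Halis: 5.17×10^5 km³ × (907/1027) = 4.566×10^5 km³ of water.
Eryis: 132 Gt = 1.320×10^14 kg; dividing by ρ_w = 1027 kg m⁻³ gives 1.285×10^11 m³ of water.
Total added water ≈ 4.567×10^14 m³ over 3.65×10^14 m² → Δh = 1.25 m.

≈ 1.25 m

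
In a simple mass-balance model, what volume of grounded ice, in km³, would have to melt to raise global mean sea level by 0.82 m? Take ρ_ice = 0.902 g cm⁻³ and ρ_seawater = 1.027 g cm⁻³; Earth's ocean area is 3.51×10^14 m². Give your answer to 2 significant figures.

Required water volume = Δh × A = 0.82 m × 3.51×10^14 m² = 2.878×10^14 m³ = 2.878×10^5 km³.
Ice volume = water volume × ρ_w/ρ_ice = 2.878×10^5 × 1027/902 = 3.3×10^5 km³.

≈ 3.3×10^5 km³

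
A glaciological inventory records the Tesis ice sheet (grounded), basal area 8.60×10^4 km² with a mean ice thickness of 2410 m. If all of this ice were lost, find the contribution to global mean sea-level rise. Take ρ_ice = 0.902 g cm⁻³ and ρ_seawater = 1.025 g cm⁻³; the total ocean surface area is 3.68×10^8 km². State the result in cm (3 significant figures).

Tesis: ice volume = 8.60×10^4 km² × 2410 m = 2.073×10^5 km³; 2.073×10^5 × (902/1025) = 1.824×10^5 km³ of water.
Spread over 3.68×10^14 m² of ocean, Δh = 1.824×10^14 / 3.68×10^14 = 0.496 m = 49.6 cm.

≈ 49.6 cm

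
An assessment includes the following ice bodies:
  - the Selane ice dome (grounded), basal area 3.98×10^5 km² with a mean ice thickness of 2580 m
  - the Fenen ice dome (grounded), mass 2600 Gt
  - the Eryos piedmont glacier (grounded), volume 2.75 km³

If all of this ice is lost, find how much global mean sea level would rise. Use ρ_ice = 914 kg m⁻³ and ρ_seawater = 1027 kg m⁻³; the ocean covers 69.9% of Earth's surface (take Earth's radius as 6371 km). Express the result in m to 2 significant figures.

Selane: ice volume = 3.98×10^5 km² × 2580 m = 1.027×10^6 km³; 1.027×10^6 × (914/1027) = 9.139×10^5 km³ of water.
Fenen: 2600 Gt = 2.600×10^15 kg; dividing by ρ_w = 1027 kg m⁻³ gives 2.532×10^12 m³ of water.
Eryos: 2.75 km³ × (914/1027) = 2.447 km³ of water.
Total added water ≈ 9.164×10^14 m³ over 3.57×10^14 m² → Δh = 2.57 m.

≈ 2.6 m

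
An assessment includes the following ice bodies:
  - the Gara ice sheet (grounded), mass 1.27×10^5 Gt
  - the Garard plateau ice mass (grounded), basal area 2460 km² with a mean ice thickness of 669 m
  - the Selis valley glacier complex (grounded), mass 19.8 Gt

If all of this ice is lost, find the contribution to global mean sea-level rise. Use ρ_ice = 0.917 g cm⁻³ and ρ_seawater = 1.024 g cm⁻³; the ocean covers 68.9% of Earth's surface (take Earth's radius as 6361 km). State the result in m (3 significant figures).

≈ 0.358 m

Gara: 1.27×10^5 Gt = 1.270×10^17 kg; dividing by ρ_w = 1.024 g cm⁻³ = 1024 kg m⁻³ gives 1.240×10^14 m³ of water.
Garard: ice volume = 2460 km² × 669 m = 1646 km³; 1646 × (917/1024) = 1474 km³ of water.
Selis: 19.8 Gt = 1.980×10^13 kg; dividing by ρ_w = 1024 kg m⁻³ gives 1.934×10^10 m³ of water.
Total added water ≈ 1.255×10^14 m³ over 3.50×10^14 m² → Δh = 0.358 m.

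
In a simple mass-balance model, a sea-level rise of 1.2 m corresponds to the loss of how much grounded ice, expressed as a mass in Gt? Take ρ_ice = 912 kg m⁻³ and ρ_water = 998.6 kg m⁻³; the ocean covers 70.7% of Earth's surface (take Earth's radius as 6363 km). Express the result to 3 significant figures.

≈ 4.31×10^5 Gt

Required water volume = Δh × A = 1.2 m × 3.60×10^14 m² = 4.317×10^14 m³.
ρ_w = 998.6 kg m⁻³, so the mass of water = 4.317×10^14 m³ × 998.6 kg m⁻³ = 4.310×10^17 kg = 4.31×10^5 Gt (and the same mass of ice, by conservation).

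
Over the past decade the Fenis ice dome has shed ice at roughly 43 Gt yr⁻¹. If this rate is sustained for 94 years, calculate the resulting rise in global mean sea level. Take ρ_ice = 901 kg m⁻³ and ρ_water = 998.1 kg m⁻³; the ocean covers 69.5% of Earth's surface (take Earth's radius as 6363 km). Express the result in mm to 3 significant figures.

Total mass lost = 43 Gt/yr × 94 yr = 4042 Gt = 4.042×10^15 kg.
ρ_w = 998.1 kg m⁻³, so water volume = 4.042×10^15 / 998.1 = 4.050×10^12 m³.
Δh = 4.050×10^12 / 3.54×10^14 = 0.0115 m = 11.5 mm.

≈ 11.5 mm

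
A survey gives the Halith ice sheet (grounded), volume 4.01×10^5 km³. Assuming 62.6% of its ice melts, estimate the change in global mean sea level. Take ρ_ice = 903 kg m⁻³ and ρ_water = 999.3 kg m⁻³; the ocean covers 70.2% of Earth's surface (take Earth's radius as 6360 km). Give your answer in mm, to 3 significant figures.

Halith: 0.626 × 4.01×10^5 km³ × (903/999.3) = 2.268×10^5 km³ of water.
Spread over 3.57×10^14 m² of ocean, Δh = 2.268×10^14 / 3.57×10^14 = 0.636 m = 636 mm.

≈ 636 mm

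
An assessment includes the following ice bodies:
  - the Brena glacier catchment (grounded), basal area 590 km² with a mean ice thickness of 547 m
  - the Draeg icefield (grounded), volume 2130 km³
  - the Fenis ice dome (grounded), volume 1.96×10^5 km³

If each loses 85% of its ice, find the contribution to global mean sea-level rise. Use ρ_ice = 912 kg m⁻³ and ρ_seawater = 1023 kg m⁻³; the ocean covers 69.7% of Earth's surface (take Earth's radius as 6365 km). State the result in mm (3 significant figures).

≈ 424 mm

Brena: ice volume = 590 km² × 547 m = 322.7 km³; 0.85 × 322.7 × (912/1023) = 244.6 km³ of water.
Draeg: 0.85 × 2130 km³ × (912/1023) = 1614 km³ of water.
Fenis: 0.85 × 1.96×10^5 km³ × (912/1023) = 1.485×10^5 km³ of water.
Total added water ≈ 1.504×10^14 m³ over 3.55×10^14 m² → Δh = 0.424 m = 424 mm.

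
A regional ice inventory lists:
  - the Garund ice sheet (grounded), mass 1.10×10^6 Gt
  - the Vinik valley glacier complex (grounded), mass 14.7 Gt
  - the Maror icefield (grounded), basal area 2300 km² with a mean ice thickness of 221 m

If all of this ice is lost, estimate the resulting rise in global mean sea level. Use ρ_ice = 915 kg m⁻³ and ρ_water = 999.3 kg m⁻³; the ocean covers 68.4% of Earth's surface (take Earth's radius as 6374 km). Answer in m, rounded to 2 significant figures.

≈ 3.2 m

Garund: 1.10×10^6 Gt = 1.100×10^18 kg; dividing by ρ_w = 999.3 kg m⁻³ gives 1.101×10^15 m³ of water.
Vinik: 14.7 Gt = 1.470×10^13 kg; dividing by ρ_w = 999.3 kg m⁻³ gives 1.471×10^10 m³ of water.
Maror: ice volume = 2300 km² × 221 m = 508.3 km³; 508.3 × (915/999.3) = 465.4 km³ of water.
Total added water ≈ 1.101×10^15 m³ over 3.49×10^14 m² → Δh = 3.15 m.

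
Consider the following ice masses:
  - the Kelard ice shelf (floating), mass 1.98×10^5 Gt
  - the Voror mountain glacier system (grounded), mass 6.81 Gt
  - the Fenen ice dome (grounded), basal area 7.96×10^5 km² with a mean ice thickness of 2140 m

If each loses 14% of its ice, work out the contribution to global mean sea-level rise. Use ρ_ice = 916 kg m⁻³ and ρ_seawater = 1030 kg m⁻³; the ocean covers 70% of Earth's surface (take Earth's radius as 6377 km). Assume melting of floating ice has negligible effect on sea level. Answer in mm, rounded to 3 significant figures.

The Kelard ice shelf is floating and already displaces its own weight of water, so its melt adds essentially nothing to sea level.
Voror: 0.14 × 6.81 Gt = 9.534×10^11 kg; dividing by ρ_w = 1030 kg m⁻³ gives 9.256×10^8 m³ of water.
Fenen: ice volume = 7.96×10^5 km² × 2140 m = 1.703×10^6 km³; 0.14 × 1.703×10^6 × (916/1030) = 2.121×10^5 km³ of water.
Total added water ≈ 2.121×10^14 m³ over 3.58×10^14 m² → Δh = 0.593 m = 593 mm.

≈ 593 mm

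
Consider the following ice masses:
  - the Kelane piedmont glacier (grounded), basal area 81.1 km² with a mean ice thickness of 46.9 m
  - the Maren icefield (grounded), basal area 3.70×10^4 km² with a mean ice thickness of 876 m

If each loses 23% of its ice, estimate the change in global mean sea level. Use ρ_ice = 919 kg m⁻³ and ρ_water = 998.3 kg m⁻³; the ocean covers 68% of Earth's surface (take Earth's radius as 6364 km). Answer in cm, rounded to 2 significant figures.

≈ 2.0 cm

Kelane: ice volume = 81.1 km² × 46.9 m = 3.804 km³; 0.23 × 3.804 × (919/998.3) = 0.8053 km³ of water.
Maren: ice volume = 3.70×10^4 km² × 876 m = 3.241×10^4 km³; 0.23 × 3.241×10^4 × (919/998.3) = 6863 km³ of water.
Total added water ≈ 6.863×10^12 m³ over 3.46×10^14 m² → Δh = 0.0198 m = 2.0 cm.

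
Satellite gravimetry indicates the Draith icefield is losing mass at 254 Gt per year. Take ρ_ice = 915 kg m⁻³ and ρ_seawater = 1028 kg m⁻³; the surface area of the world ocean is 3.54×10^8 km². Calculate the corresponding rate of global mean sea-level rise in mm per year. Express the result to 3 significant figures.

ρ_w = 1028 kg m⁻³. Annual water volume added = 254 Gt / ρ_w = 2.540×10^14 kg / 1028 kg m⁻³ = 2.471×10^11 m³.
Δh per year = 2.471×10^11 / 3.54×10^14 = 6.98×10^-4 m = 0.698 mm.

≈ 0.698 mm/yr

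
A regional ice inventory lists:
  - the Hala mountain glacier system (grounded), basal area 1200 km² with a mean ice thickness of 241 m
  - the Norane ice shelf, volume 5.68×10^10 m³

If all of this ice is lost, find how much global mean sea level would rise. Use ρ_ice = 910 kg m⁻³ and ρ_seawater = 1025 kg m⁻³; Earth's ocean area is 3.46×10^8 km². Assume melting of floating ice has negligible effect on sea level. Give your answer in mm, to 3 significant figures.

Hala: ice volume = 1200 km² × 241 m = 289.2 km³; 289.2 × (910/1025) = 256.8 km³ of water.
The Norane ice shelf is floating and already displaces its own weight of water, so its melt adds essentially nothing to sea level.
Total added water ≈ 2.568×10^11 m³ over 3.46×10^14 m² → Δh = 7.42×10^-4 m = 0.742 mm.

≈ 0.742 mm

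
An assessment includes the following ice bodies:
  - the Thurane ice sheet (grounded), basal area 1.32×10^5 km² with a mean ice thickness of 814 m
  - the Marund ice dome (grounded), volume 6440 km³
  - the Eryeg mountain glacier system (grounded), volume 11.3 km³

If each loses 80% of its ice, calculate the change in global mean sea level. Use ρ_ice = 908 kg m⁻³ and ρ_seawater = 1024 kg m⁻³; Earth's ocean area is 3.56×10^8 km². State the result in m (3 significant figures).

Thurane: ice volume = 1.32×10^5 km² × 814 m = 1.074×10^5 km³; 0.8 × 1.074×10^5 × (908/1024) = 7.622×10^4 km³ of water.
Marund: 0.8 × 6440 km³ × (908/1024) = 4568 km³ of water.
Eryeg: 0.8 × 11.3 km³ × (908/1024) = 8.016 km³ of water.
Total added water ≈ 8.080×10^13 m³ over 3.56×10^14 m² → Δh = 0.227 m.

≈ 0.227 m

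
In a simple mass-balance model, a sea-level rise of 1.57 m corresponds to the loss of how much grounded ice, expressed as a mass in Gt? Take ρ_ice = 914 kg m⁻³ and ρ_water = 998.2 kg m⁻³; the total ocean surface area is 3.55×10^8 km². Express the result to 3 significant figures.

Required water volume = Δh × A = 1.57 m × 3.55×10^14 m² = 5.574×10^14 m³.
ρ_w = 998.2 kg m⁻³, so the mass of water = 5.574×10^14 m³ × 998.2 kg m⁻³ = 5.563×10^17 kg = 5.56×10^5 Gt (and the same mass of ice, by conservation).

≈ 5.56×10^5 Gt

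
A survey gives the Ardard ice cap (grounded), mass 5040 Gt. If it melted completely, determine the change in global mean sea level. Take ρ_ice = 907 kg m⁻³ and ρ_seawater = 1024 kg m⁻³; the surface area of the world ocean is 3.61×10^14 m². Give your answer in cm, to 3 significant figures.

Ardard: 5040 Gt = 5.040×10^15 kg; dividing by ρ_w = 1024 kg m⁻³ gives 4.922×10^12 m³ of water.
Spread over 3.61×10^14 m² of ocean, Δh = 4.922×10^12 / 3.61×10^14 = 0.0136 m = 1.36 cm.

≈ 1.36 cm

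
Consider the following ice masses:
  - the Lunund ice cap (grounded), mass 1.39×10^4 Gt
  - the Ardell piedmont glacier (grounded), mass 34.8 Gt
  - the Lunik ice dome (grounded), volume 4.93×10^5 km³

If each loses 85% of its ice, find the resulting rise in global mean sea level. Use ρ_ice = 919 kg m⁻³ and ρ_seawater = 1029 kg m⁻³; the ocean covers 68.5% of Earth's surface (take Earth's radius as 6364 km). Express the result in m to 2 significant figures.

≈ 1.1 m

Lunund: 0.85 × 1.39×10^4 Gt = 1.181×10^16 kg; dividing by ρ_w = 1029 kg m⁻³ gives 1.148×10^13 m³ of water.
Ardell: 0.85 × 34.8 Gt = 2.958×10^13 kg; dividing by ρ_w = 1029 kg m⁻³ gives 2.875×10^10 m³ of water.
Lunik: 0.85 × 4.93×10^5 km³ × (919/1029) = 3.743×10^5 km³ of water.
Total added water ≈ 3.858×10^14 m³ over 3.49×10^14 m² → Δh = 1.11 m.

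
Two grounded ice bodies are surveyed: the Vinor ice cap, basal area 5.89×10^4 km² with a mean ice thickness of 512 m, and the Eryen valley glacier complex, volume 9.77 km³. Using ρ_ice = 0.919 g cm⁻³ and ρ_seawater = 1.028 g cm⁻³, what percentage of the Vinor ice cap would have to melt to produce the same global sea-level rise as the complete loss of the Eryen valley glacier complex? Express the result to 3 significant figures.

≈ 0.0324 %

Equal sea-level rise means equal mass of meltwater, i.e. equal mass of ice lost.
Ice mass of Eryen: 8.979×10^12 kg; ice mass of Vinor: 2.771×10^16 kg.
Fraction required = 8.979×10^12 / 2.771×10^16 = 3.24×10^-4 → 0.0324 %.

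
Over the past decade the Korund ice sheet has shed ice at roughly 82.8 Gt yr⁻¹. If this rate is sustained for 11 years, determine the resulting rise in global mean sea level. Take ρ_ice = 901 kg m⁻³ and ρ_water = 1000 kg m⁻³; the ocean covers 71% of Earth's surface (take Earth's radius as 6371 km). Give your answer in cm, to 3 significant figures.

Total mass lost = 82.8 Gt/yr × 11 yr = 910.8 Gt = 9.108×10^14 kg.
ρ_w = 1000 kg m⁻³, so water volume = 9.108×10^14 / 1000 = 9.108×10^11 m³.
Δh = 9.108×10^11 / 3.62×10^14 = 2.52×10^-3 m = 0.252 cm.

≈ 0.252 cm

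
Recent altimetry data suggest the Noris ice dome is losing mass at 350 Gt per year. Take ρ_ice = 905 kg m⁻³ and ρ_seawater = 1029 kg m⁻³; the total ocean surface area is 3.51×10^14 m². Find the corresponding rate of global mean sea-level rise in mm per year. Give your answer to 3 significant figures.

≈ 0.969 mm/yr

ρ_w = 1029 kg m⁻³. Annual water volume added = 350 Gt / ρ_w = 3.500×10^14 kg / 1029 kg m⁻³ = 3.401×10^11 m³.
Δh per year = 3.401×10^11 / 3.51×10^14 = 9.69×10^-4 m = 0.969 mm.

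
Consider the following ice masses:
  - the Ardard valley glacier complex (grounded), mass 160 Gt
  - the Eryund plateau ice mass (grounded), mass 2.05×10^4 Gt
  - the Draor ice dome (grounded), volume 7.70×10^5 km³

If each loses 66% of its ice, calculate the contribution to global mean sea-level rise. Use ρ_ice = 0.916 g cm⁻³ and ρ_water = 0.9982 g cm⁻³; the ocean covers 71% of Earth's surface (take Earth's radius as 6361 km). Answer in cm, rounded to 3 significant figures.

≈ 133 cm

Ardard: 0.66 × 160 Gt = 1.056×10^14 kg; dividing by ρ_w = 0.9982 g cm⁻³ = 998.2 kg m⁻³ gives 1.058×10^11 m³ of water.
Eryund: 0.66 × 2.05×10^4 Gt = 1.353×10^16 kg; dividing by ρ_w = 998.2 kg m⁻³ gives 1.355×10^13 m³ of water.
Draor: 0.66 × 7.70×10^5 km³ × (916/998.2) = 4.664×10^5 km³ of water.
Total added water ≈ 4.800×10^14 m³ over 3.61×10^14 m² → Δh = 1.33 m = 133 cm.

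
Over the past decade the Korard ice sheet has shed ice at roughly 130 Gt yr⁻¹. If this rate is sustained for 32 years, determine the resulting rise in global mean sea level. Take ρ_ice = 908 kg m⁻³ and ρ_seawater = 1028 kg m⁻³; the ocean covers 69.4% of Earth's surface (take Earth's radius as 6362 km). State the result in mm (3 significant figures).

≈ 11.5 mm

Total mass lost = 130 Gt/yr × 32 yr = 4160 Gt = 4.160×10^15 kg.
ρ_w = 1028 kg m⁻³, so water volume = 4.160×10^15 / 1028 = 4.047×10^12 m³.
Δh = 4.047×10^12 / 3.53×10^14 = 0.0115 m = 11.5 mm.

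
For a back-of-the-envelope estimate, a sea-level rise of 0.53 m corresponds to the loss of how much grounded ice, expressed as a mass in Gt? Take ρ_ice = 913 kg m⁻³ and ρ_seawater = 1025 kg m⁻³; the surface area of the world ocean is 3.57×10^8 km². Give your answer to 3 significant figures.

Required water volume = Δh × A = 0.53 m × 3.57×10^14 m² = 1.892×10^14 m³.
ρ_w = 1025 kg m⁻³, so the mass of water = 1.892×10^14 m³ × 1025 kg m⁻³ = 1.939×10^17 kg = 1.94×10^5 Gt (and the same mass of ice, by conservation).

≈ 1.94×10^5 Gt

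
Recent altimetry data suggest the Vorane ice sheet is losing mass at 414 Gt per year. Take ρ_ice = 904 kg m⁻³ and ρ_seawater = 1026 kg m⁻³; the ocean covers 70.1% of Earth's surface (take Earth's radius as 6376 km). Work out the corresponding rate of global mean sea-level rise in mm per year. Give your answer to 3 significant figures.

ρ_w = 1026 kg m⁻³. Annual water volume added = 414 Gt / ρ_w = 4.140×10^14 kg / 1026 kg m⁻³ = 4.035×10^11 m³.
Δh per year = 4.035×10^11 / 3.58×10^14 = 1.13×10^-3 m = 1.13 mm.

≈ 1.13 mm/yr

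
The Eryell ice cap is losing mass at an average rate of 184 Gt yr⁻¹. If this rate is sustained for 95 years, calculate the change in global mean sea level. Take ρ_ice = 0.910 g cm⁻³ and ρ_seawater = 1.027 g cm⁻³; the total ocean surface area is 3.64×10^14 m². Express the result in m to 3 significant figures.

≈ 0.0468 m

Total mass lost = 184 Gt/yr × 95 yr = 1.748×10^4 Gt = 1.748×10^16 kg.
ρ_w = 1.027 g cm⁻³ = 1027 kg m⁻³, so water volume = 1.748×10^16 / 1027 = 1.702×10^13 m³.
Δh = 1.702×10^13 / 3.64×10^14 = 0.0468 m.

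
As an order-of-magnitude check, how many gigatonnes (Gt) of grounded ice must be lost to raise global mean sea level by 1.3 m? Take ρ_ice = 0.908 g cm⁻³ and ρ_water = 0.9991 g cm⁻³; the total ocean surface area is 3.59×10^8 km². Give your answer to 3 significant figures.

≈ 4.66×10^5 Gt

Required water volume = Δh × A = 1.3 m × 3.59×10^14 m² = 4.667×10^14 m³.
ρ_w = 0.9991 g cm⁻³ = 999.1 kg m⁻³, so the mass of water = 4.667×10^14 m³ × 999.1 kg m⁻³ = 4.663×10^17 kg = 4.66×10^5 Gt (and the same mass of ice, by conservation).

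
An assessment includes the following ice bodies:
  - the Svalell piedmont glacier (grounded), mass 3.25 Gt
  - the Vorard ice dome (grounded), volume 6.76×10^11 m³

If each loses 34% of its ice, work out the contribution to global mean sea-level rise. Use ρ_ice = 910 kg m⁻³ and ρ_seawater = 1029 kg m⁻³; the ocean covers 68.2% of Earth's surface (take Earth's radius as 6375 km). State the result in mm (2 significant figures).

≈ 0.59 mm

Svalell: 0.34 × 3.25 Gt = 1.105×10^12 kg; dividing by ρ_w = 1029 kg m⁻³ gives 1.074×10^9 m³ of water.
Vorard: 0.34 × 6.76×10^11 m³ × (910/1029) = 2.033×10^11 m³ of water.
Total added water ≈ 2.043×10^11 m³ over 3.48×10^14 m² → Δh = 5.87×10^-4 m = 0.59 mm.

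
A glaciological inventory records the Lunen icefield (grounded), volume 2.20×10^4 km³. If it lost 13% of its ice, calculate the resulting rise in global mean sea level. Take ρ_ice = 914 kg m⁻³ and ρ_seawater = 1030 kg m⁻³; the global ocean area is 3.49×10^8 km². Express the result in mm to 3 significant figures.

Lunen: 0.13 × 2.20×10^4 km³ × (914/1030) = 2538 km³ of water.
Spread over 3.49×10^14 m² of ocean, Δh = 2.538×10^12 / 3.49×10^14 = 7.27×10^-3 m = 7.27 mm.

≈ 7.27 mm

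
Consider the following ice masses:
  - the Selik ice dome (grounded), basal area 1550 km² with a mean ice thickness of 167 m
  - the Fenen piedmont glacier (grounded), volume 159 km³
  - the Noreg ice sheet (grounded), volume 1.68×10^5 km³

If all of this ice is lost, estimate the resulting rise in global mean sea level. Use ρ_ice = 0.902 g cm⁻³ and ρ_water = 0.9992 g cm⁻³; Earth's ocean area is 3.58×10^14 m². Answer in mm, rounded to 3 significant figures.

≈ 425 mm

Selik: ice volume = 1550 km² × 167 m = 258.9 km³; 258.9 × (902/999.2) = 233.7 km³ of water.
Fenen: 159 km³ × (902/999.2) = 143.5 km³ of water.
Noreg: 1.68×10^5 km³ × (902/999.2) = 1.517×10^5 km³ of water.
Total added water ≈ 1.520×10^14 m³ over 3.58×10^14 m² → Δh = 0.425 m = 425 mm.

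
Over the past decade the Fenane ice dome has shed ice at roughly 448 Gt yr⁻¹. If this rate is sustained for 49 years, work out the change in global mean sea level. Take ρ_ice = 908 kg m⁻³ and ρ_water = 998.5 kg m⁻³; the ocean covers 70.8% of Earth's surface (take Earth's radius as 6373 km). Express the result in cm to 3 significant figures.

≈ 6.08 cm

Total mass lost = 448 Gt/yr × 49 yr = 2.195×10^4 Gt = 2.195×10^16 kg.
ρ_w = 998.5 kg m⁻³, so water volume = 2.195×10^16 / 998.5 = 2.198×10^13 m³.
Δh = 2.198×10^13 / 3.61×10^14 = 0.0608 m = 6.08 cm.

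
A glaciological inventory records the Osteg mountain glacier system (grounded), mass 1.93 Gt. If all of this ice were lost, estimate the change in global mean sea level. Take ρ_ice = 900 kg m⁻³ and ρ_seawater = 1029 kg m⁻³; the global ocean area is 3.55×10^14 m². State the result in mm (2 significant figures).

Osteg: 1.93 Gt = 1.930×10^12 kg; dividing by ρ_w = 1029 kg m⁻³ gives 1.876×10^9 m³ of water.
Spread over 3.55×10^14 m² of ocean, Δh = 1.876×10^9 / 3.55×10^14 = 5.28×10^-6 m = 5.3×10^-3 mm.

≈ 5.3×10^-3 mm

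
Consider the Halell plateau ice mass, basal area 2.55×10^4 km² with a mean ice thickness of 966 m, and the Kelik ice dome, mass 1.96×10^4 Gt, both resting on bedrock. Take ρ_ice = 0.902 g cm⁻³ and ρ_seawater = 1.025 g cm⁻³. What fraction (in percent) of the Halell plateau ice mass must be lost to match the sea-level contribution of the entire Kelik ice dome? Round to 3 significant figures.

≈ 88.2 %

Equal sea-level rise means equal mass of meltwater, i.e. equal mass of ice lost.
Ice mass of Kelik: 1.960×10^16 kg; ice mass of Halell: 2.222×10^16 kg.
Fraction required = 1.960×10^16 / 2.222×10^16 = 0.882 → 88.2 %.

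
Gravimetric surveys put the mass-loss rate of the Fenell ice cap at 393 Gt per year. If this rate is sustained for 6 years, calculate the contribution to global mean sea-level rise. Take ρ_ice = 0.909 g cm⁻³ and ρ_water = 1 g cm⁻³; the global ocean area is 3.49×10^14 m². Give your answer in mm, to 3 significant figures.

Total mass lost = 393 Gt/yr × 6 yr = 2358 Gt = 2.358×10^15 kg.
ρ_w = 1 g cm⁻³ = 1000 kg m⁻³, so water volume = 2.358×10^15 / 1000 = 2.358×10^12 m³.
Δh = 2.358×10^12 / 3.49×10^14 = 6.76×10^-3 m = 6.76 mm.

≈ 6.76 mm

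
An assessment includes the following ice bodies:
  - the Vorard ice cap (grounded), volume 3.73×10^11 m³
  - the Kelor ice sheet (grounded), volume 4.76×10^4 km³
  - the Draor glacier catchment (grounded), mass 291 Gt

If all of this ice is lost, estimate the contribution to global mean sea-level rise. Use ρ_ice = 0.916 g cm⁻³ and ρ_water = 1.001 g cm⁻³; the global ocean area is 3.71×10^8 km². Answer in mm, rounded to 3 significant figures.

≈ 119 mm

Vorard: 3.73×10^11 m³ × (916/1001) = 3.413×10^11 m³ of water.
Kelor: 4.76×10^4 km³ × (916/1001) = 4.356×10^4 km³ of water.
Draor: 291 Gt = 2.910×10^14 kg; dividing by ρ_w = 1.001 g cm⁻³ = 1001 kg m⁻³ gives 2.907×10^11 m³ of water.
Total added water ≈ 4.419×10^13 m³ over 3.71×10^14 m² → Δh = 0.119 m = 119 mm.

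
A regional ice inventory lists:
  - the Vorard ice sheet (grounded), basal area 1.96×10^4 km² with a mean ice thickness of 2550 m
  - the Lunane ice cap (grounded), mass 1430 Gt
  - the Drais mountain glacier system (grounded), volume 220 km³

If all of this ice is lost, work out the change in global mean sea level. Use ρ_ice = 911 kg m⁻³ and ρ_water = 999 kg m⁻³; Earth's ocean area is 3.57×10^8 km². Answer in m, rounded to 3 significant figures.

≈ 0.132 m

Vorard: ice volume = 1.96×10^4 km² × 2550 m = 4.998×10^4 km³; 4.998×10^4 × (911/999) = 4.558×10^4 km³ of water.
Lunane: 1430 Gt = 1.430×10^15 kg; dividing by ρ_w = 999 kg m⁻³ gives 1.431×10^12 m³ of water.
Drais: 220 km³ × (911/999) = 200.6 km³ of water.
Total added water ≈ 4.721×10^13 m³ over 3.57×10^14 m² → Δh = 0.132 m.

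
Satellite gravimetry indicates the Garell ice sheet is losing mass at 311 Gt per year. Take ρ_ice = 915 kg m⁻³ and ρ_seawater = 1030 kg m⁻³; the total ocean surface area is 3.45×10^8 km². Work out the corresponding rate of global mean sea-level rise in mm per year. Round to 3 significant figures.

≈ 0.875 mm/yr

ρ_w = 1030 kg m⁻³. Annual water volume added = 311 Gt / ρ_w = 3.110×10^14 kg / 1030 kg m⁻³ = 3.019×10^11 m³.
Δh per year = 3.019×10^11 / 3.45×10^14 = 8.75×10^-4 m = 0.875 mm.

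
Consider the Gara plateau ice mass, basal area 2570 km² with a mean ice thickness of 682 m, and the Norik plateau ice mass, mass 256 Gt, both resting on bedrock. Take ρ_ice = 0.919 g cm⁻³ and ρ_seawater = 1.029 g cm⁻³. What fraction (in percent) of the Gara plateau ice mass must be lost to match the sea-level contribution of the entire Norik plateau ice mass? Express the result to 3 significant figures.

≈ 15.9 %

Equal sea-level rise means equal mass of meltwater, i.e. equal mass of ice lost.
Ice mass of Norik: 2.560×10^14 kg; ice mass of Gara: 1.611×10^15 kg.
Fraction required = 2.560×10^14 / 1.611×10^15 = 0.159 → 15.9 %.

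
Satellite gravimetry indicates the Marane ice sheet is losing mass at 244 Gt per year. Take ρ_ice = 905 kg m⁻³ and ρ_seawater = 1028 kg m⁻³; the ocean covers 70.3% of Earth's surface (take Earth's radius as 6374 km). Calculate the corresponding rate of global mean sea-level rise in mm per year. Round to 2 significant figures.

ρ_w = 1028 kg m⁻³. Annual water volume added = 244 Gt / ρ_w = 2.440×10^14 kg / 1028 kg m⁻³ = 2.374×10^11 m³.
Δh per year = 2.374×10^11 / 3.59×10^14 = 6.61×10^-4 m = 0.66 mm.

≈ 0.66 mm/yr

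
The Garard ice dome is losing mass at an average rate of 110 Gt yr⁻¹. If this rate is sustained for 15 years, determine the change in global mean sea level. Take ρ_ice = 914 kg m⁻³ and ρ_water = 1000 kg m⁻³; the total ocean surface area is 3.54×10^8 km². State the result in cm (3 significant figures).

≈ 0.466 cm

Total mass lost = 110 Gt/yr × 15 yr = 1650 Gt = 1.650×10^15 kg.
ρ_w = 1000 kg m⁻³, so water volume = 1.650×10^15 / 1000 = 1.650×10^12 m³.
Δh = 1.650×10^12 / 3.54×10^14 = 4.66×10^-3 m = 0.466 cm.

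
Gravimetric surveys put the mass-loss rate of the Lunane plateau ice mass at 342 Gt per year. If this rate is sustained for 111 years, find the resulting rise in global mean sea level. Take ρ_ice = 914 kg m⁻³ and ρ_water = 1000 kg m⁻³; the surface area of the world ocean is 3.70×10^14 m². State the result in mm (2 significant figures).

≈ 100 mm

Total mass lost = 342 Gt/yr × 111 yr = 3.796×10^4 Gt = 3.796×10^16 kg.
ρ_w = 1000 kg m⁻³, so water volume = 3.796×10^16 / 1000 = 3.796×10^13 m³.
Δh = 3.796×10^13 / 3.70×10^14 = 0.103 m = 100 mm.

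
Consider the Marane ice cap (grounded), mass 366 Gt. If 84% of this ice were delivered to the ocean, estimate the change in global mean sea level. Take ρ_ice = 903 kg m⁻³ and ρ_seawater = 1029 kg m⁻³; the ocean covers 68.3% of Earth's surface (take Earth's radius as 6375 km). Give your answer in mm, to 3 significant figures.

Marane: 0.84 × 366 Gt = 3.074×10^14 kg; dividing by ρ_w = 1029 kg m⁻³ gives 2.988×10^11 m³ of water.
Spread over 3.49×10^14 m² of ocean, Δh = 2.988×10^11 / 3.49×10^14 = 8.57×10^-4 m = 0.857 mm.

≈ 0.857 mm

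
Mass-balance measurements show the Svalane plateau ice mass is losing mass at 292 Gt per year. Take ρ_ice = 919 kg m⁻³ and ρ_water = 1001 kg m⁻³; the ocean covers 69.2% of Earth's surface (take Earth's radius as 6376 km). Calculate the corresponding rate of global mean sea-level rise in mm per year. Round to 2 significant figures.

ρ_w = 1001 kg m⁻³. Annual water volume added = 292 Gt / ρ_w = 2.920×10^14 kg / 1001 kg m⁻³ = 2.917×10^11 m³.
Δh per year = 2.917×10^11 / 3.54×10^14 = 8.25×10^-4 m = 0.83 mm.

≈ 0.83 mm/yr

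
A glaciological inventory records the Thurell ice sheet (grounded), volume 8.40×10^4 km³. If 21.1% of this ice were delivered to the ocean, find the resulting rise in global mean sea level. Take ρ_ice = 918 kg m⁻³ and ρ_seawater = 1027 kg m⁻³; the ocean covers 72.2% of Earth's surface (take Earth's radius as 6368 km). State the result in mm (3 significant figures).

Thurell: 0.211 × 8.40×10^4 km³ × (918/1027) = 1.584×10^4 km³ of water.
Spread over 3.68×10^14 m² of ocean, Δh = 1.584×10^13 / 3.68×10^14 = 0.0431 m = 43.1 mm.

≈ 43.1 mm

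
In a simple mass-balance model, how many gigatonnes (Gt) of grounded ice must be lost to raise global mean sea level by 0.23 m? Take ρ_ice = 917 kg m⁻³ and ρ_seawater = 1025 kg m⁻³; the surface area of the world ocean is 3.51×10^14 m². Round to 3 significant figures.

≈ 8.27×10^4 Gt

Required water volume = Δh × A = 0.23 m × 3.51×10^14 m² = 8.073×10^13 m³.
ρ_w = 1025 kg m⁻³, so the mass of water = 8.073×10^13 m³ × 1025 kg m⁻³ = 8.275×10^16 kg = 8.27×10^4 Gt (and the same mass of ice, by conservation).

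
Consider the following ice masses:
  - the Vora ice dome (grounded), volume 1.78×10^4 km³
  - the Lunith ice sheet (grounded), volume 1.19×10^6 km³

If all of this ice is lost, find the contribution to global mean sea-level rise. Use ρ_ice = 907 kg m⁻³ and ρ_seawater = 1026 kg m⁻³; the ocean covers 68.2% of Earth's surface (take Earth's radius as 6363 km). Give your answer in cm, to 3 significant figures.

≈ 308 cm

Vora: 1.78×10^4 km³ × (907/1026) = 1.574×10^4 km³ of water.
Lunith: 1.19×10^6 km³ × (907/1026) = 1.052×10^6 km³ of water.
Total added water ≈ 1.068×10^15 m³ over 3.47×10^14 m² → Δh = 3.08 m = 308 cm.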